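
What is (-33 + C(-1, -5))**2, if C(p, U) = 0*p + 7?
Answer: 676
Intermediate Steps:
C(p, U) = 7 (C(p, U) = 0 + 7 = 7)
(-33 + C(-1, -5))**2 = (-33 + 7)**2 = (-26)**2 = 676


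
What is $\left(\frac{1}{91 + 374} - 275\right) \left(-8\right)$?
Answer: $\frac{1022992}{465} \approx 2200.0$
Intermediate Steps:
$\left(\frac{1}{91 + 374} - 275\right) \left(-8\right) = \left(\frac{1}{465} - 275\right) \left(-8\right) = \left(- \frac{127874}{465}\right) \left(-8\right) = \frac{1022992}{465}$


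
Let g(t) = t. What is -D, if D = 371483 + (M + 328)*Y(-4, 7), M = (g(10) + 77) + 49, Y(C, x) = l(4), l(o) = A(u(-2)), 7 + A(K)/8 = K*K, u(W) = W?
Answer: -360347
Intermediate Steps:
A(K) = -56 + 8*K² (A(K) = -56 + 8*(K*K) = -56 + 8*K²)
l(o) = -24 (l(o) = -56 + 8*(-2)² = -56 + 8*4 = -56 + 32 = -24)
Y(C, x) = -24
M = 136 (M = (10 + 77) + 49 = 87 + 49 = 136)
D = 360347 (D = 371483 + (136 + 328)*(-24) = 371483 + 464*(-24) = 371483 - 11136 = 360347)
-D = -1*360347 = -360347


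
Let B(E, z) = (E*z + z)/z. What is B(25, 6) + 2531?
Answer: 2557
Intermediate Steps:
B(E, z) = (z + E*z)/z
B(25, 6) + 2531 = (1 + 25) + 2531 = 26 + 2531 = 2557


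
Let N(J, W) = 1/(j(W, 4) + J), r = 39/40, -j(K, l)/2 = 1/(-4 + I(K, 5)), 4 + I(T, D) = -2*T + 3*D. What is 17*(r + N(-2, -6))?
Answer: 17/2 ≈ 8.5000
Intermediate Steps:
I(T, D) = -4 - 2*T + 3*D (I(T, D) = -4 + (-2*T + 3*D) = -4 - 2*T + 3*D)
j(K, l) = -2/(7 - 2*K) (j(K, l) = -2/(-4 + (-4 - 2*K + 3*5)) = -2/(-4 + (-4 - 2*K + 15)) = -2/(-4 + (11 - 2*K)) = -2/(7 - 2*K))
r = 39/40 (r = 39*(1/40) = 39/40 ≈ 0.97500)
N(J, W) = 1/(J + 2/(-7 + 2*W)) (N(J, W) = 1/(2/(-7 + 2*W) + J) = 1/(J + 2/(-7 + 2*W)))
17*(r + N(-2, -6)) = 17*(39/40 + (-7 + 2*(-6))/(2 - 2*(-7 + 2*(-6)))) = 17*(39/40 + (-7 - 12)/(2 - 2*(-7 - 12))) = 17*(39/40 - 19/(2 - 2*(-19))) = 17*(39/40 - 19/(2 + 38)) = 17*(39/40 - 19/40) = 17*(1/2) = 17/2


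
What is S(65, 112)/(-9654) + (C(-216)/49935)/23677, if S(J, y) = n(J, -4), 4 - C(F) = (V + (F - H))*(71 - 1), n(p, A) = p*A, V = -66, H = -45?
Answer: 51260176196/1902338390955 ≈ 0.026946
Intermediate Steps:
n(p, A) = A*p
C(F) = 1474 - 70*F (C(F) = 4 - (-66 + (F - 1*(-45)))*(71 - 1) = 4 - (-66 + (F + 45))*70 = 4 - (-66 + (45 + F))*70 = 4 - (-21 + F)*70 = 4 - (-1470 + 70*F) = 4 + (1470 - 70*F) = 1474 - 70*F)
S(J, y) = -4*J
S(65, 112)/(-9654) + (C(-216)/49935)/23677 = -4*65/(-9654) + ((1474 - 70*(-216))/49935)/23677 = -260*(-1/9654) + ((1474 + 15120)*(1/49935))*(1/23677) = 130/4827 + (16594*(1/49935))*(1/23677) = 130/4827 + (16594/49935)*(1/23677) = 130/4827 + 16594/1182310995 = 51260176196/1902338390955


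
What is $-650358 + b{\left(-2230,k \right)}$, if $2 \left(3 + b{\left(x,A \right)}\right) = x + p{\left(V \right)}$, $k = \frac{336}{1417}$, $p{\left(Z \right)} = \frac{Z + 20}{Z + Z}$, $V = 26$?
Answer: $- \frac{33876729}{52} \approx -6.5148 \cdot 10^{5}$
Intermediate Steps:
$p{\left(Z \right)} = \frac{20 + Z}{2 Z}$
$k = \frac{336}{1417}$ ($k = 336 \cdot \frac{1}{1417} = \frac{336}{1417} \approx 0.23712$)
$b{\left(x,A \right)} = - \frac{133}{52} + \frac{x}{2}$ ($b{\left(x,A \right)} = -3 + \frac{x + \frac{20 + 26}{2 \cdot 26}}{2} = -3 + \frac{x + \frac{1}{2} \cdot \frac{1}{26} \cdot 46}{2} = -3 + \frac{x + \frac{23}{26}}{2} = -3 + \frac{\frac{23}{26} + x}{2} = -3 + \left(\frac{23}{52} + \frac{x}{2}\right) = - \frac{133}{52} + \frac{x}{2}$)
$-650358 + b{\left(-2230,k \right)} = -650358 + \left(- \frac{133}{52} + \frac{1}{2} \left(-2230\right)\right) = -650358 - \frac{58113}{52} = - \frac{33876729}{52}$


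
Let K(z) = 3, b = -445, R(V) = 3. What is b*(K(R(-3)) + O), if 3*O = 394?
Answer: -179335/3 ≈ -59778.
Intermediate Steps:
O = 394/3 (O = (⅓)*394 = 394/3 ≈ 131.33)
b*(K(R(-3)) + O) = -445*(3 + 394/3) = -445*403/3 = -179335/3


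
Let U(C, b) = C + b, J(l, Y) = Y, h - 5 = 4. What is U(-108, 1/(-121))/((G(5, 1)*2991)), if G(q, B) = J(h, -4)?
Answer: 13069/1447644 ≈ 0.0090278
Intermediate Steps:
h = 9 (h = 5 + 4 = 9)
G(q, B) = -4
U(-108, 1/(-121))/((G(5, 1)*2991)) = (-108 + 1/(-121))/((-4*2991)) = (-108 - 1/121)/(-11964) = -13069/121*(-1/11964) = 13069/1447644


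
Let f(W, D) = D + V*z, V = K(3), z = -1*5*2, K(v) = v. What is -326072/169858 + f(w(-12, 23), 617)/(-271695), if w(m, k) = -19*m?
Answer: -44345919343/23074784655 ≈ -1.9218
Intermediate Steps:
z = -10 (z = -5*2 = -10)
V = 3
f(W, D) = -30 + D (f(W, D) = D + 3*(-10) = D - 30 = -30 + D)
-326072/169858 + f(w(-12, 23), 617)/(-271695) = -326072/169858 + (-30 + 617)/(-271695) = -326072*1/169858 + 587*(-1/271695) = -163036/84929 - 587/271695 = -44345919343/23074784655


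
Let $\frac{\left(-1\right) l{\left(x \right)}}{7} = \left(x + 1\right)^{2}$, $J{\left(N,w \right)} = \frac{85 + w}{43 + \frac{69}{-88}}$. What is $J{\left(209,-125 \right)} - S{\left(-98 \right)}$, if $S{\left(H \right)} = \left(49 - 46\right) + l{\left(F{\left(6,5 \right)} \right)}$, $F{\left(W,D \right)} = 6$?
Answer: $\frac{251916}{743} \approx 339.05$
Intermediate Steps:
$J{\left(N,w \right)} = \frac{1496}{743} + \frac{88 w}{3715}$ ($J{\left(N,w \right)} = \frac{85 + w}{43 + 69 \left(- \frac{1}{88}\right)} = \frac{85 + w}{43 - \frac{69}{88}} = \frac{85 + w}{\frac{3715}{88}} = \left(85 + w\right) \frac{88}{3715} = \frac{1496}{743} + \frac{88 w}{3715}$)
$l{\left(x \right)} = - 7 \left(1 + x\right)^{2}$ ($l{\left(x \right)} = - 7 \left(x + 1\right)^{2} = - 7 \left(1 + x\right)^{2}$)
$S{\left(H \right)} = -340$ ($S{\left(H \right)} = \left(49 - 46\right) - 7 \left(1 + 6\right)^{2} = 3 - 7 \cdot 7^{2} = 3 - 343 = -340$)
$J{\left(209,-125 \right)} - S{\left(-98 \right)} = \left(\frac{1496}{743} + \frac{88}{3715} \left(-125\right)\right) - -340 = \left(\frac{1496}{743} - \frac{2200}{743}\right) + 340 = - \frac{704}{743} + 340 = \frac{251916}{743}$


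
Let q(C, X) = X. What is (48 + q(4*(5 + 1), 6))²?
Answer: 2916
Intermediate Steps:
(48 + q(4*(5 + 1), 6))² = (48 + 6)² = 54² = 2916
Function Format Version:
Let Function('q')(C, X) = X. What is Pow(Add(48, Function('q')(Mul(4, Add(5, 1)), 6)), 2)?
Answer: 2916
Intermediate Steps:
Pow(Add(48, Function('q')(Mul(4, Add(5, 1)), 6)), 2) = Pow(Add(48, 6), 2) = Pow(54, 2) = 2916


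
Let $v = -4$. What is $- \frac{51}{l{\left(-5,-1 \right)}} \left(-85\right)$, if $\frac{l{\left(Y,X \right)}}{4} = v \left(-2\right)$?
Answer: $\frac{4335}{32} \approx 135.47$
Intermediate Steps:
$l{\left(Y,X \right)} = 32$ ($l{\left(Y,X \right)} = 4 \left(\left(-4\right) \left(-2\right)\right) = 4 \cdot 8 = 32$)
$- \frac{51}{l{\left(-5,-1 \right)}} \left(-85\right) = - \frac{51}{32} \left(-85\right) = \left(-51\right) \frac{1}{32} \left(-85\right) = \left(- \frac{51}{32}\right) \left(-85\right) = \frac{4335}{32}$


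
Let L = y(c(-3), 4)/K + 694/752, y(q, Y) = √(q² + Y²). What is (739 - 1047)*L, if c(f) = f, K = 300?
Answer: -408023/1410 ≈ -289.38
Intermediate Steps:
y(q, Y) = √(Y² + q²)
L = 5299/5640 (L = √(4² + (-3)²)/300 + 694/752 = √(16 + 9)*(1/300) + 694*(1/752) = √25*(1/300) + 347/376 = 5*(1/300) + 347/376 = 1/60 + 347/376 = 5299/5640 ≈ 0.93954)
(739 - 1047)*L = (739 - 1047)*(5299/5640) = -308*5299/5640 = -408023/1410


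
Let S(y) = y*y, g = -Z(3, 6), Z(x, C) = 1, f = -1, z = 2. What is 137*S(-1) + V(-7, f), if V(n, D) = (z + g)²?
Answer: 138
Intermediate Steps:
g = -1 (g = -1*1 = -1)
S(y) = y²
V(n, D) = 1 (V(n, D) = (2 - 1)² = 1² = 1)
137*S(-1) + V(-7, f) = 137*(-1)² + 1 = 137*1 + 1 = 137 + 1 = 138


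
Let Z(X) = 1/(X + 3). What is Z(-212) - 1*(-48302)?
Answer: 10095117/209 ≈ 48302.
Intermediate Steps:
Z(X) = 1/(3 + X)
Z(-212) - 1*(-48302) = 1/(3 - 212) - 1*(-48302) = 1/(-209) + 48302 = -1/209 + 48302 = 10095117/209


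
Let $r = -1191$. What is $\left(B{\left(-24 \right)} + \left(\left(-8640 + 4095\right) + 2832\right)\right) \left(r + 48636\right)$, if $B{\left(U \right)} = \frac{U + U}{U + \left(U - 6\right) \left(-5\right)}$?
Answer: $- \frac{569039515}{7} \approx -8.1291 \cdot 10^{7}$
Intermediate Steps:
$B{\left(U \right)} = \frac{2 U}{30 - 4 U}$ ($B{\left(U \right)} = \frac{2 U}{U + \left(-6 + U\right) \left(-5\right)} = \frac{2 U}{U - \left(-30 + 5 U\right)} = \frac{2 U}{30 - 4 U}$)
$\left(B{\left(-24 \right)} + \left(\left(-8640 + 4095\right) + 2832\right)\right) \left(r + 48636\right) = \left(\left(-1\right) \left(-24\right) \frac{1}{-15 + 2 \left(-24\right)} + \left(\left(-8640 + 4095\right) + 2832\right)\right) \left(-1191 + 48636\right) = \left(\left(-1\right) \left(-24\right) \frac{1}{-15 - 48} + \left(-4545 + 2832\right)\right) 47445 = \left(\left(-1\right) \left(-24\right) \frac{1}{-63} - 1713\right) 47445 = \left(\left(-1\right) \left(-24\right) \left(- \frac{1}{63}\right) - 1713\right) 47445 = \left(- \frac{8}{21} - 1713\right) 47445 = \left(- \frac{35981}{21}\right) 47445 = - \frac{569039515}{7}$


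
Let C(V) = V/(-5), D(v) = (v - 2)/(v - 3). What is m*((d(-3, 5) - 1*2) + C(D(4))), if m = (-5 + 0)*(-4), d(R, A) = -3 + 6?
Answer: 12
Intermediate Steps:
d(R, A) = 3
D(v) = (-2 + v)/(-3 + v)
C(V) = -V/5 (C(V) = V*(-1/5) = -V/5)
m = 20 (m = -5*(-4) = 20)
m*((d(-3, 5) - 1*2) + C(D(4))) = 20*((3 - 1*2) - (-2 + 4)/(5*(-3 + 4))) = 20*((3 - 2) - 2/(5*1)) = 20*(1 - 2/5) = 20*(3/5) = 12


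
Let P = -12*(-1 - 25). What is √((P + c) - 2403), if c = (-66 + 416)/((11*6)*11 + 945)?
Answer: I*√5837991081/1671 ≈ 45.725*I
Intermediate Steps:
P = 312 (P = -12*(-26) = 312)
c = 350/1671 (c = 350/(66*11 + 945) = 350/(726 + 945) = 350/1671 ≈ 0.20946)
√((P + c) - 2403) = √((312 + 350/1671) - 2403) = √(521702/1671 - 2403) = √(-3493711/1671) = I*√5837991081/1671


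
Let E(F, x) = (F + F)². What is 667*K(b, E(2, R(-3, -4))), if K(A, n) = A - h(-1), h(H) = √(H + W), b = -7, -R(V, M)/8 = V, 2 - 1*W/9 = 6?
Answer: -4669 - 667*I*√37 ≈ -4669.0 - 4057.2*I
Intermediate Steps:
W = -36 (W = 18 - 9*6 = 18 - 54 = -36)
R(V, M) = -8*V
h(H) = √(-36 + H) (h(H) = √(H - 36) = √(-36 + H))
E(F, x) = 4*F² (E(F, x) = (2*F)² = 4*F²)
K(A, n) = A - I*√37 (K(A, n) = A - √(-36 - 1) = A - √(-37) = A - I*√37)
667*K(b, E(2, R(-3, -4))) = 667*(-7 - I*√37) = -4669 - 667*I*√37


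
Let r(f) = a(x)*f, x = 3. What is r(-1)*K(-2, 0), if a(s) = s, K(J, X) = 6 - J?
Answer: -24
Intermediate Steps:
r(f) = 3*f
r(-1)*K(-2, 0) = (3*(-1))*(6 - 1*(-2)) = -3*(6 + 2) = -3*8 = -24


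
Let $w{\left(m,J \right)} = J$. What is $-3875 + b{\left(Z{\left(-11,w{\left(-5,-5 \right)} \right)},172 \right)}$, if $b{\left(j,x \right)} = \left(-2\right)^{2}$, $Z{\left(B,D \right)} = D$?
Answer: $-3871$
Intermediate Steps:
$b{\left(j,x \right)} = 4$
$-3875 + b{\left(Z{\left(-11,w{\left(-5,-5 \right)} \right)},172 \right)} = -3875 + 4 = -3871$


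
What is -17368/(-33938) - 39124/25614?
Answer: -220731590/217321983 ≈ -1.0157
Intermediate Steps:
-17368/(-33938) - 39124/25614 = -17368*(-1/33938) - 39124*1/25614 = 8684/16969 - 19562/12807 = -220731590/217321983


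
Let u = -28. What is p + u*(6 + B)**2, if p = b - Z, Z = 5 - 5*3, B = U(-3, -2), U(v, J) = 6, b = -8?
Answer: -4030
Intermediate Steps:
B = 6
Z = -10 (Z = 5 - 15 = -10)
p = 2 (p = -8 - 1*(-10) = -8 + 10 = 2)
p + u*(6 + B)**2 = 2 - 28*(6 + 6)**2 = 2 - 28*12**2 = 2 - 28*144 = 2 - 4032 = -4030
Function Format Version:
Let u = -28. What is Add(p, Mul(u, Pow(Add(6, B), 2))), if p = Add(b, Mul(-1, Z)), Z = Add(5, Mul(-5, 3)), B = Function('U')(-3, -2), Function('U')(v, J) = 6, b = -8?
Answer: -4030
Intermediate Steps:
B = 6
Z = -10 (Z = Add(5, -15) = -10)
p = 2 (p = Add(-8, Mul(-1, -10)) = Add(-8, 10) = 2)
Add(p, Mul(u, Pow(Add(6, B), 2))) = Add(2, Mul(-28, Pow(Add(6, 6), 2))) = Add(2, Mul(-28, Pow(12, 2))) = Add(2, Mul(-28, 144)) = Add(2, -4032) = -4030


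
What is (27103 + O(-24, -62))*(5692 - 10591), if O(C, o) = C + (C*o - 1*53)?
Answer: -139690086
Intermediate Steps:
O(C, o) = -53 + C + C*o (O(C, o) = C + (C*o - 53) = C + (-53 + C*o) = -53 + C + C*o)
(27103 + O(-24, -62))*(5692 - 10591) = (27103 + (-53 - 24 - 24*(-62)))*(5692 - 10591) = (27103 + (-53 - 24 + 1488))*(-4899) = (27103 + 1411)*(-4899) = 28514*(-4899) = -139690086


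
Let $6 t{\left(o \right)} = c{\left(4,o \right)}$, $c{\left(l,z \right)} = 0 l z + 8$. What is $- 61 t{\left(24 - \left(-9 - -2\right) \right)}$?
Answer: $- \frac{244}{3} \approx -81.333$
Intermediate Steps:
$c{\left(l,z \right)} = 8$ ($c{\left(l,z \right)} = 0 z + 8 = 0 + 8 = 8$)
$t{\left(o \right)} = \frac{4}{3}$ ($t{\left(o \right)} = \frac{1}{6} \cdot 8 = \frac{4}{3}$)
$- 61 t{\left(24 - \left(-9 - -2\right) \right)} = \left(-61\right) \frac{4}{3} = - \frac{244}{3}$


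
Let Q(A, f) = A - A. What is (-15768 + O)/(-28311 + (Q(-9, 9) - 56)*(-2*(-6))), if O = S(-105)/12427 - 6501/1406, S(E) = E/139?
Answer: 12768771342569/23463268010198 ≈ 0.54420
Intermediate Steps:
Q(A, f) = 0
S(E) = E/139 (S(E) = E*(1/139) = E/139)
O = -11229669483/2428658318 (O = ((1/139)*(-105))/12427 - 6501/1406 = -105/139*1/12427 - 6501*1/1406 = -105/1727353 - 6501/1406 = -11229669483/2428658318 ≈ -4.6238)
(-15768 + O)/(-28311 + (Q(-9, 9) - 56)*(-2*(-6))) = (-15768 - 11229669483/2428658318)/(-28311 + (0 - 56)*(-2*(-6))) = -38306314027707/(2428658318*(-28311 - 56*12)) = -38306314027707/(2428658318*(-28311 - 672)) = -38306314027707/2428658318/(-28983) = -38306314027707/2428658318*(-1/28983) = 12768771342569/23463268010198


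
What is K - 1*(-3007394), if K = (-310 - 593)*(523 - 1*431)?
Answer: 2924318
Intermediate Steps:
K = -83076 (K = -903*(523 - 431) = -903*92 = -83076)
K - 1*(-3007394) = -83076 - 1*(-3007394) = -83076 + 3007394 = 2924318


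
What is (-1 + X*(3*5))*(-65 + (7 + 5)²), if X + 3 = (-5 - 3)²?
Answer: 72206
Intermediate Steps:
X = 61 (X = -3 + (-5 - 3)² = -3 + (-8)² = -3 + 64 = 61)
(-1 + X*(3*5))*(-65 + (7 + 5)²) = (-1 + 61*(3*5))*(-65 + (7 + 5)²) = (-1 + 61*15)*(-65 + 12²) = (-1 + 915)*(-65 + 144) = 914*79 = 72206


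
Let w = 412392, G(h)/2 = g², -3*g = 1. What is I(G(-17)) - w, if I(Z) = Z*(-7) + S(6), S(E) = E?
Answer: -3711488/9 ≈ -4.1239e+5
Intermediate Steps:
g = -⅓ (g = -⅓*1 = -⅓ ≈ -0.33333)
G(h) = 2/9 (G(h) = 2*(-⅓)² = 2*(⅑) = 2/9)
I(Z) = 6 - 7*Z (I(Z) = Z*(-7) + 6 = -7*Z + 6 = 6 - 7*Z)
I(G(-17)) - w = (6 - 7*2/9) - 1*412392 = (6 - 14/9) - 412392 = 40/9 - 412392 = -3711488/9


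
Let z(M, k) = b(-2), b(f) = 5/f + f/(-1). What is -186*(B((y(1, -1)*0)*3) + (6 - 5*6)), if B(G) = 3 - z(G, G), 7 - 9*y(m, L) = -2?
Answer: 3813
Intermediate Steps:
b(f) = -f + 5/f (b(f) = 5/f + f*(-1) = 5/f - f = -f + 5/f)
y(m, L) = 1 (y(m, L) = 7/9 - ⅑*(-2) = 7/9 + 2/9 = 1)
z(M, k) = -½ (z(M, k) = -1*(-2) + 5/(-2) = 2 + 5*(-½) = 2 - 5/2 = -½)
B(G) = 7/2 (B(G) = 3 - 1*(-½) = 3 + ½ = 7/2)
-186*(B((y(1, -1)*0)*3) + (6 - 5*6)) = -186*(7/2 + (6 - 5*6)) = -186*(7/2 + (6 - 30)) = -186*(7/2 - 24) = -186*(-41/2) = 3813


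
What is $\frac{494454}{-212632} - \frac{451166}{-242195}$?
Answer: $- \frac{11910978809}{25749203620} \approx -0.46258$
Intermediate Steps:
$\frac{494454}{-212632} - \frac{451166}{-242195} = 494454 \left(- \frac{1}{212632}\right) - - \frac{451166}{242195} = - \frac{247227}{106316} + \frac{451166}{242195} = - \frac{11910978809}{25749203620}$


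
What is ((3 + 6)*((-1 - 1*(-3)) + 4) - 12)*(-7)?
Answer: -294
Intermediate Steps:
((3 + 6)*((-1 - 1*(-3)) + 4) - 12)*(-7) = (9*((-1 + 3) + 4) - 12)*(-7) = (9*(2 + 4) - 12)*(-7) = (9*6 - 12)*(-7) = (54 - 12)*(-7) = 42*(-7) = -294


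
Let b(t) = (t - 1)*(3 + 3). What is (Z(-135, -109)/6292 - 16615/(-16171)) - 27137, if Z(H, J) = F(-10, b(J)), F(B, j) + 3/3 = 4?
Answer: -2761029040591/101747932 ≈ -27136.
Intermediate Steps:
b(t) = -6 + 6*t (b(t) = (-1 + t)*6 = -6 + 6*t)
F(B, j) = 3 (F(B, j) = -1 + 4 = 3)
Z(H, J) = 3
(Z(-135, -109)/6292 - 16615/(-16171)) - 27137 = (3/6292 - 16615/(-16171)) - 27137 = (3*(1/6292) - 16615*(-1/16171)) - 27137 = (3/6292 + 16615/16171) - 27137 = 104590093/101747932 - 27137 = -2761029040591/101747932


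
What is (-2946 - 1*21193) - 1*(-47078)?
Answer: 22939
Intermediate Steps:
(-2946 - 1*21193) - 1*(-47078) = (-2946 - 21193) + 47078 = -24139 + 47078 = 22939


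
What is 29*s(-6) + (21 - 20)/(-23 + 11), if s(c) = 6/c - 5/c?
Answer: -59/12 ≈ -4.9167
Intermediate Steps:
s(c) = 1/c
29*s(-6) + (21 - 20)/(-23 + 11) = 29/(-6) + (21 - 20)/(-23 + 11) = 29*(-⅙) + 1/(-12) = -29/6 + 1*(-1/12) = -29/6 - 1/12 = -59/12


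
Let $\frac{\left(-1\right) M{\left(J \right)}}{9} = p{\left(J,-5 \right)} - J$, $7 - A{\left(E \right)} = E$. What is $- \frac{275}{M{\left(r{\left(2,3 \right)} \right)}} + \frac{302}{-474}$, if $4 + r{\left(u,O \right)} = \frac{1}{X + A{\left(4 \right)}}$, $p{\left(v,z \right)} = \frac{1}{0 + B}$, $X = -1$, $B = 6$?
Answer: $\frac{608}{79} \approx 7.6962$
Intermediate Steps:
$A{\left(E \right)} = 7 - E$
$p{\left(v,z \right)} = \frac{1}{6}$ ($p{\left(v,z \right)} = \frac{1}{0 + 6} = \frac{1}{6}$)
$r{\left(u,O \right)} = - \frac{7}{2}$ ($r{\left(u,O \right)} = -4 + \frac{1}{-1 + \left(7 - 4\right)} = -4 + \frac{1}{-1 + 3} = -4 + \frac{1}{2} = - \frac{7}{2}$)
$M{\left(J \right)} = - \frac{3}{2} + 9 J$ ($M{\left(J \right)} = - 9 \left(\frac{1}{6} - J\right) = - \frac{3}{2} + 9 J$)
$- \frac{275}{M{\left(r{\left(2,3 \right)} \right)}} + \frac{302}{-474} = - \frac{275}{- \frac{3}{2} + 9 \left(- \frac{7}{2}\right)} + \frac{302}{-474} = - \frac{275}{- \frac{3}{2} - \frac{63}{2}} + 302 \left(- \frac{1}{474}\right) = - \frac{275}{-33} - \frac{151}{237} = \left(-275\right) \left(- \frac{1}{33}\right) - \frac{151}{237} = \frac{25}{3} - \frac{151}{237} = \frac{608}{79}$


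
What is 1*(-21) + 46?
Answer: 25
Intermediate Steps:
1*(-21) + 46 = -21 + 46 = 25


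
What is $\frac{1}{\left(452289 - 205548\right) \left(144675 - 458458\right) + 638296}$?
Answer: $- \frac{1}{77422492907} \approx -1.2916 \cdot 10^{-11}$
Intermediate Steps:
$\frac{1}{\left(452289 - 205548\right) \left(144675 - 458458\right) + 638296} = \frac{1}{246741 \left(-313783\right) + 638296} = \frac{1}{-77423131203 + 638296} = \frac{1}{-77422492907} = - \frac{1}{77422492907}$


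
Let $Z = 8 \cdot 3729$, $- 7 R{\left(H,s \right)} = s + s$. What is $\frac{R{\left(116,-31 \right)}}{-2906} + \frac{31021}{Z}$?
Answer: $\frac{314589799}{303421272} \approx 1.0368$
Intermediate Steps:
$R{\left(H,s \right)} = - \frac{2 s}{7}$ ($R{\left(H,s \right)} = - \frac{s + s}{7} = - \frac{2 s}{7}$)
$Z = 29832$
$\frac{R{\left(116,-31 \right)}}{-2906} + \frac{31021}{Z} = \frac{\left(- \frac{2}{7}\right) \left(-31\right)}{-2906} + \frac{31021}{29832} = \frac{62}{7} \left(- \frac{1}{2906}\right) + 31021 \cdot \frac{1}{29832} = - \frac{31}{10171} + \frac{31021}{29832} = \frac{314589799}{303421272}$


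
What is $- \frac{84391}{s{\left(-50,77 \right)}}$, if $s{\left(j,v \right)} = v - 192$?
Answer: $\frac{84391}{115} \approx 733.83$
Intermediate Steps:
$s{\left(j,v \right)} = -192 + v$
$- \frac{84391}{s{\left(-50,77 \right)}} = - \frac{84391}{-192 + 77} = - \frac{84391}{-115} = \left(-84391\right) \left(- \frac{1}{115}\right) = \frac{84391}{115}$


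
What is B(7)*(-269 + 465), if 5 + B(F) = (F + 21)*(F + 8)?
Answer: 81340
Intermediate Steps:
B(F) = -5 + (8 + F)*(21 + F) (B(F) = -5 + (F + 21)*(F + 8) = -5 + (21 + F)*(8 + F) = -5 + (8 + F)*(21 + F))
B(7)*(-269 + 465) = (163 + 7**2 + 29*7)*(-269 + 465) = (163 + 49 + 203)*196 = 415*196 = 81340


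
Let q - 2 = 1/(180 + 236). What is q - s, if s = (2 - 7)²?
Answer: -9567/416 ≈ -22.998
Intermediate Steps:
s = 25 (s = (-5)² = 25)
q = 833/416 (q = 2 + 1/(180 + 236) = 2 + 1/416 = 833/416 ≈ 2.0024)
q - s = 833/416 - 1*25 = 833/416 - 25 = -9567/416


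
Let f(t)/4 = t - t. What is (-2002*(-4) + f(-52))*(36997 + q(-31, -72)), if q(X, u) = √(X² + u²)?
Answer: 296271976 + 8008*√6145 ≈ 2.9690e+8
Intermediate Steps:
f(t) = 0 (f(t) = 4*(t - t) = 4*0 = 0)
(-2002*(-4) + f(-52))*(36997 + q(-31, -72)) = (-2002*(-4) + 0)*(36997 + √((-31)² + (-72)²)) = (8008 + 0)*(36997 + √(961 + 5184)) = 8008*(36997 + √6145) = 296271976 + 8008*√6145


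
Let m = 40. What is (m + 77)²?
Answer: 13689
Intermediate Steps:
(m + 77)² = (40 + 77)² = 117² = 13689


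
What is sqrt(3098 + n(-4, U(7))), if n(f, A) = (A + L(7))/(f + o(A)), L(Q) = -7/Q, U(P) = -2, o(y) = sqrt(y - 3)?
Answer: sqrt((12395 - 3098*I*sqrt(5))/(4 - I*sqrt(5))) ≈ 55.665 + 0.0029*I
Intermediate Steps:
o(y) = sqrt(-3 + y)
n(f, A) = (-1 + A)/(f + sqrt(-3 + A)) (n(f, A) = (A - 7/7)/(f + sqrt(-3 + A)) = (A - 7*1/7)/(f + sqrt(-3 + A)) = (A - 1)/(f + sqrt(-3 + A)) = (-1 + A)/(f + sqrt(-3 + A)))
sqrt(3098 + n(-4, U(7))) = sqrt(3098 + (-1 - 2)/(-4 + sqrt(-3 - 2))) = sqrt(3098 - 3/(-4 + sqrt(-5))) = sqrt(3098 - 3/(-4 + I*sqrt(5)))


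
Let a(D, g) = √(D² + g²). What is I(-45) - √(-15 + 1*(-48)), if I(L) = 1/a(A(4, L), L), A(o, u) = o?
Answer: √2041/2041 - 3*I*√7 ≈ 0.022135 - 7.9373*I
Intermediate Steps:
I(L) = (16 + L²)^(-½) (I(L) = 1/(√(4² + L²)) = 1/(√(16 + L²)) = (16 + L²)^(-½))
I(-45) - √(-15 + 1*(-48)) = (16 + (-45)²)^(-½) - √(-15 + 1*(-48)) = (16 + 2025)^(-½) - √(-15 - 48) = 2041^(-½) - √(-63) = √2041/2041 - 3*I*√7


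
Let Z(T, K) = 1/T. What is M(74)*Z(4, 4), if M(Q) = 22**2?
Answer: 121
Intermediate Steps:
M(Q) = 484
M(74)*Z(4, 4) = 484/4 = 484*(1/4) = 121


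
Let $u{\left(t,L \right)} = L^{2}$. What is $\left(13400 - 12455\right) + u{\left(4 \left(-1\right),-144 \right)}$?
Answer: $21681$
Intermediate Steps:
$\left(13400 - 12455\right) + u{\left(4 \left(-1\right),-144 \right)} = \left(13400 - 12455\right) + \left(-144\right)^{2} = 945 + 20736 = 21681$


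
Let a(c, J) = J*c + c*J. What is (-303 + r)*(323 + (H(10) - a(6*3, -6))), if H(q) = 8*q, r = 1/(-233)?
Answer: -43701400/233 ≈ -1.8756e+5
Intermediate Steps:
a(c, J) = 2*J*c (a(c, J) = J*c + J*c = 2*J*c)
r = -1/233 ≈ -0.0042918
(-303 + r)*(323 + (H(10) - a(6*3, -6))) = (-303 - 1/233)*(323 + (8*10 - 2*(-6)*6*3)) = -70600*(323 + (80 - 2*(-6)*18))/233 = -70600*(323 + (80 - 1*(-216)))/233 = -70600*(323 + (80 + 216))/233 = -70600*(323 + 296)/233 = -70600/233*619 = -43701400/233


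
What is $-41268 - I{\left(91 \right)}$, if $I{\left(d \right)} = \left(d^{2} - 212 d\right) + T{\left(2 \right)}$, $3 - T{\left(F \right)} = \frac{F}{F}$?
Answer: $-30259$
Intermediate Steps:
$T{\left(F \right)} = 2$ ($T{\left(F \right)} = 3 - \frac{F}{F} = 3 - 1 = 2$)
$I{\left(d \right)} = 2 + d^{2} - 212 d$ ($I{\left(d \right)} = \left(d^{2} - 212 d\right) + 2 = 2 + d^{2} - 212 d$)
$-41268 - I{\left(91 \right)} = -41268 - \left(2 + 91^{2} - 19292\right) = -41268 - \left(2 + 8281 - 19292\right) = -41268 - -11009 = -41268 + 11009 = -30259$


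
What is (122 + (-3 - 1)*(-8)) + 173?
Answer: 327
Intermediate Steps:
(122 + (-3 - 1)*(-8)) + 173 = (122 - 4*(-8)) + 173 = (122 + 32) + 173 = 154 + 173 = 327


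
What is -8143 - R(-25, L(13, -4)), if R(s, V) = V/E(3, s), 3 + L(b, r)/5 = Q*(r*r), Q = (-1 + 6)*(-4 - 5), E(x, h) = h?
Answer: -41438/5 ≈ -8287.6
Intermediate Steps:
Q = -45 (Q = 5*(-9) = -45)
L(b, r) = -15 - 225*r**2 (L(b, r) = -15 + 5*(-45*r*r) = -15 + 5*(-45*r**2) = -15 - 225*r**2)
R(s, V) = V/s
-8143 - R(-25, L(13, -4)) = -8143 - (-15 - 225*(-4)**2)/(-25) = -8143 - (-15 - 225*16)*(-1)/25 = -8143 - (-15 - 3600)*(-1)/25 = -8143 - (-3615)*(-1)/25 = -8143 - 1*723/5 = -8143 - 723/5 = -41438/5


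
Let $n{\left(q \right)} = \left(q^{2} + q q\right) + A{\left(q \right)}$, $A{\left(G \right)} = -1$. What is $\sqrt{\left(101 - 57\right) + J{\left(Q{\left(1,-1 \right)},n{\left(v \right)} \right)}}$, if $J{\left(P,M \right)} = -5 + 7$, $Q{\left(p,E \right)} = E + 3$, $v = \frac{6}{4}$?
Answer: $\sqrt{46} \approx 6.7823$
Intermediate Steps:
$v = \frac{3}{2}$ ($v = 6 \cdot \frac{1}{4} = \frac{3}{2} \approx 1.5$)
$Q{\left(p,E \right)} = 3 + E$
$n{\left(q \right)} = -1 + 2 q^{2}$ ($n{\left(q \right)} = \left(q^{2} + q q\right) - 1 = \left(q^{2} + q^{2}\right) - 1 = 2 q^{2} - 1 = -1 + 2 q^{2}$)
$J{\left(P,M \right)} = 2$
$\sqrt{\left(101 - 57\right) + J{\left(Q{\left(1,-1 \right)},n{\left(v \right)} \right)}} = \sqrt{\left(101 - 57\right) + 2} = \sqrt{44 + 2} = \sqrt{46}$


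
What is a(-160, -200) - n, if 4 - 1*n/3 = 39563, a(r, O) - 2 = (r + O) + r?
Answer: 118159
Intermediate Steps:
a(r, O) = 2 + O + 2*r (a(r, O) = 2 + ((r + O) + r) = 2 + ((O + r) + r) = 2 + (O + 2*r) = 2 + O + 2*r)
n = -118677 (n = 12 - 3*39563 = 12 - 118689 = -118677)
a(-160, -200) - n = (2 - 200 + 2*(-160)) - 1*(-118677) = (2 - 200 - 320) + 118677 = -518 + 118677 = 118159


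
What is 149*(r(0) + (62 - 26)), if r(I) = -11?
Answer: 3725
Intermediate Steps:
149*(r(0) + (62 - 26)) = 149*(-11 + (62 - 26)) = 149*(-11 + 36) = 149*25 = 3725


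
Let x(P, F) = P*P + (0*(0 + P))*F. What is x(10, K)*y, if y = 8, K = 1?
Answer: 800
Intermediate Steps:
x(P, F) = P**2 (x(P, F) = P**2 + (0*P)*F = P**2 + 0*F = P**2 + 0 = P**2)
x(10, K)*y = 10**2*8 = 100*8 = 800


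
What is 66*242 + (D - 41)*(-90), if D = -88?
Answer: 27582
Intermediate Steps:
66*242 + (D - 41)*(-90) = 66*242 + (-88 - 41)*(-90) = 15972 - 129*(-90) = 15972 + 11610 = 27582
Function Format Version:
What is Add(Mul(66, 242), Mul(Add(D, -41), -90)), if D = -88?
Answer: 27582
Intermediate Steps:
Add(Mul(66, 242), Mul(Add(D, -41), -90)) = Add(Mul(66, 242), Mul(Add(-88, -41), -90)) = Add(15972, Mul(-129, -90)) = Add(15972, 11610) = 27582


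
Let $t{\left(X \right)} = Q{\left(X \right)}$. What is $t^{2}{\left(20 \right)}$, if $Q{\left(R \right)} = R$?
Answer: $400$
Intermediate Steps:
$t{\left(X \right)} = X$
$t^{2}{\left(20 \right)} = 20^{2} = 400$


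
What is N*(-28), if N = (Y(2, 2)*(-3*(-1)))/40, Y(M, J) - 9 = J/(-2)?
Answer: -84/5 ≈ -16.800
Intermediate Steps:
Y(M, J) = 9 - J/2 (Y(M, J) = 9 + J/(-2) = 9 + J*(-1/2) = 9 - J/2)
N = 3/5 (N = ((9 - 1/2*2)*(-3*(-1)))/40 = ((9 - 1)*3)*(1/40) = (8*3)*(1/40) = 24*(1/40) = 3/5 ≈ 0.60000)
N*(-28) = (3/5)*(-28) = -84/5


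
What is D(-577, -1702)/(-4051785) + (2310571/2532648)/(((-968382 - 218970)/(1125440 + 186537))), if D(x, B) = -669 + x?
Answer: -4092966337076909993/4061434553007117120 ≈ -1.0078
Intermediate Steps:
D(-577, -1702)/(-4051785) + (2310571/2532648)/(((-968382 - 218970)/(1125440 + 186537))) = (-669 - 577)/(-4051785) + (2310571/2532648)/(((-968382 - 218970)/(1125440 + 186537))) = -1246*(-1/4051785) + (2310571*(1/2532648))/((-1187352/1311977)) = 1246/4051785 + 2310571/(2532648*((-1187352*1/1311977))) = 1246/4051785 + 2310571/(2532648*(-1187352/1311977)) = 1246/4051785 + (2310571/2532648)*(-1311977/1187352) = 1246/4051785 - 3031416008867/3007144668096 = -4092966337076909993/4061434553007117120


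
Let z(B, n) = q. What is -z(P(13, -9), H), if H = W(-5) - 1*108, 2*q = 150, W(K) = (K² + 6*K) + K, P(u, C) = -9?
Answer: -75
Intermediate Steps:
W(K) = K² + 7*K
q = 75 (q = (½)*150 = 75)
H = -118 (H = -5*(7 - 5) - 1*108 = -5*2 - 108 = -10 - 108 = -118)
z(B, n) = 75
-z(P(13, -9), H) = -1*75 = -75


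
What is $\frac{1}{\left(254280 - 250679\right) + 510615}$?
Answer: $\frac{1}{514216} \approx 1.9447 \cdot 10^{-6}$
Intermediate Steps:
$\frac{1}{\left(254280 - 250679\right) + 510615} = \frac{1}{3601 + 510615} = \frac{1}{514216}$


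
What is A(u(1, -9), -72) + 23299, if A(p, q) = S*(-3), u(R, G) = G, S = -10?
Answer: 23329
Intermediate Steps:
A(p, q) = 30 (A(p, q) = -10*(-3) = 30)
A(u(1, -9), -72) + 23299 = 30 + 23299 = 23329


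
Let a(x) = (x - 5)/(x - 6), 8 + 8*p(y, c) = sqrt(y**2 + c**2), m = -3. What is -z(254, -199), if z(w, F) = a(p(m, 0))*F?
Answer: 8955/53 ≈ 168.96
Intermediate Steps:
p(y, c) = -1 + sqrt(c**2 + y**2)/8 (p(y, c) = -1 + sqrt(y**2 + c**2)/8 = -1 + sqrt(c**2 + y**2)/8)
a(x) = (-5 + x)/(-6 + x)
z(w, F) = 45*F/53 (z(w, F) = ((-5 + (-1 + sqrt(0**2 + (-3)**2)/8))/(-6 + (-1 + sqrt(0**2 + (-3)**2)/8)))*F = ((-5 + (-1 + sqrt(0 + 9)/8))/(-6 + (-1 + sqrt(0 + 9)/8)))*F = ((-5 + (-1 + sqrt(9)/8))/(-6 + (-1 + sqrt(9)/8)))*F = ((-5 + (-1 + (1/8)*3))/(-6 + (-1 + (1/8)*3)))*F = ((-5 + (-1 + 3/8))/(-6 + (-1 + 3/8)))*F = ((-5 - 5/8)/(-6 - 5/8))*F = (-45/8/(-53/8))*F = (-8/53*(-45/8))*F = 45*F/53)
-z(254, -199) = -45*(-199)/53 = -1*(-8955/53) = 8955/53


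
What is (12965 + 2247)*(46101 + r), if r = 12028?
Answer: 884258348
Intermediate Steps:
(12965 + 2247)*(46101 + r) = (12965 + 2247)*(46101 + 12028) = 15212*58129 = 884258348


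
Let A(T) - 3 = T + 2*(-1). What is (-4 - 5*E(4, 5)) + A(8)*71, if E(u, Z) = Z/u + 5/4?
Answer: 1245/2 ≈ 622.50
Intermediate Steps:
A(T) = 1 + T (A(T) = 3 + (T + 2*(-1)) = 3 + (T - 2) = 3 + (-2 + T) = 1 + T)
E(u, Z) = 5/4 + Z/u (E(u, Z) = Z/u + 5*(1/4) = Z/u + 5/4 = 5/4 + Z/u)
(-4 - 5*E(4, 5)) + A(8)*71 = (-4 - 5*(5/4 + 5/4)) + (1 + 8)*71 = (-4 - 5*(5/4 + 5*(1/4))) + 9*71 = (-4 - 5*(5/4 + 5/4)) + 639 = (-4 - 5*5/2) + 639 = (-4 - 25/2) + 639 = -33/2 + 639 = 1245/2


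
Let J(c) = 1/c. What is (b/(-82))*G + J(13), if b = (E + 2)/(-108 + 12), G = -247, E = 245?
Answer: -785245/102336 ≈ -7.6732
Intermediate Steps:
b = -247/96 (b = (245 + 2)/(-108 + 12) = 247/(-96) = 247*(-1/96) = -247/96 ≈ -2.5729)
(b/(-82))*G + J(13) = -247/96/(-82)*(-247) + 1/13 = -247/96*(-1/82)*(-247) + 1/13 = (247/7872)*(-247) + 1/13 = -61009/7872 + 1/13 = -785245/102336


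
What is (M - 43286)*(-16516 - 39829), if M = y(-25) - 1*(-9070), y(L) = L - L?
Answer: 1927900520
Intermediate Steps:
y(L) = 0
M = 9070 (M = 0 - 1*(-9070) = 0 + 9070 = 9070)
(M - 43286)*(-16516 - 39829) = (9070 - 43286)*(-16516 - 39829) = -34216*(-56345) = 1927900520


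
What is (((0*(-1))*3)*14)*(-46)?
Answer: 0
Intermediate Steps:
(((0*(-1))*3)*14)*(-46) = ((0*3)*14)*(-46) = (0*14)*(-46) = 0*(-46) = 0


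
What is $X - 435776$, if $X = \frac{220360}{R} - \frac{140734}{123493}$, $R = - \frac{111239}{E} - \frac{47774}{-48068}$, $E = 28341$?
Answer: $- \frac{125980484698878348138}{246558301629887} \approx -5.1096 \cdot 10^{5}$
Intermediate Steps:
$R = - \frac{1996536659}{681147594}$ ($R = - \frac{111239}{28341} - \frac{47774}{-48068} = \left(-111239\right) \frac{1}{28341} - - \frac{23887}{24034} = - \frac{111239}{28341} + \frac{23887}{24034} = - \frac{1996536659}{681147594} \approx -2.9311$)
$X = - \frac{18536294247812710826}{246558301629887}$ ($X = \frac{220360}{- \frac{1996536659}{681147594}} - \frac{140734}{123493} = 220360 \left(- \frac{681147594}{1996536659}\right) - \frac{140734}{123493} = - \frac{150097683813840}{1996536659} - \frac{140734}{123493} = - \frac{18536294247812710826}{246558301629887} \approx -75180.0$)
$X - 435776 = - \frac{18536294247812710826}{246558301629887} - 435776 = - \frac{125980484698878348138}{246558301629887}$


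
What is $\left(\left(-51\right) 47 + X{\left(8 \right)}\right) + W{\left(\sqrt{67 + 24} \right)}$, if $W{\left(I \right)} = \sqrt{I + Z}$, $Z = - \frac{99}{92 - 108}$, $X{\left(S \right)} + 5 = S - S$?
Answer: $-2402 + \frac{\sqrt{99 + 16 \sqrt{91}}}{4} \approx -2398.0$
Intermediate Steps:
$X{\left(S \right)} = -5$ ($X{\left(S \right)} = -5 + \left(S - S\right) = -5 + 0 = -5$)
$Z = \frac{99}{16}$ ($Z = - \frac{99}{92 - 108} = - \frac{99}{-16} = \left(-99\right) \left(- \frac{1}{16}\right) = \frac{99}{16} \approx 6.1875$)
$W{\left(I \right)} = \sqrt{\frac{99}{16} + I}$ ($W{\left(I \right)} = \sqrt{I + \frac{99}{16}} = \sqrt{\frac{99}{16} + I}$)
$\left(\left(-51\right) 47 + X{\left(8 \right)}\right) + W{\left(\sqrt{67 + 24} \right)} = \left(\left(-51\right) 47 - 5\right) + \frac{\sqrt{99 + 16 \sqrt{67 + 24}}}{4} = \left(-2397 - 5\right) + \frac{\sqrt{99 + 16 \sqrt{91}}}{4} = -2402 + \frac{\sqrt{99 + 16 \sqrt{91}}}{4}$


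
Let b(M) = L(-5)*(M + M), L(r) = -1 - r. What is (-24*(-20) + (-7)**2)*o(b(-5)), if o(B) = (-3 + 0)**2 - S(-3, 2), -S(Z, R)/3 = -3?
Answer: 0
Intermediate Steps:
S(Z, R) = 9 (S(Z, R) = -3*(-3) = 9)
b(M) = 8*M (b(M) = (-1 - 1*(-5))*(M + M) = (-1 + 5)*(2*M) = 4*(2*M) = 8*M)
o(B) = 0 (o(B) = (-3 + 0)**2 - 1*9 = (-3)**2 - 9 = 9 - 9 = 0)
(-24*(-20) + (-7)**2)*o(b(-5)) = (-24*(-20) + (-7)**2)*0 = (480 + 49)*0 = 529*0 = 0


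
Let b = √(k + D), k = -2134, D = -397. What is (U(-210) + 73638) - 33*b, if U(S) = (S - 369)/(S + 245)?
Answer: 2576751/35 - 33*I*√2531 ≈ 73622.0 - 1660.2*I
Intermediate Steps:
b = I*√2531 (b = √(-2134 - 397) = √(-2531) = I*√2531 ≈ 50.309*I)
U(S) = (-369 + S)/(245 + S)
(U(-210) + 73638) - 33*b = ((-369 - 210)/(245 - 210) + 73638) - 33*I*√2531 = (-579/35 + 73638) - 33*I*√2531 = 2576751/35 - 33*I*√2531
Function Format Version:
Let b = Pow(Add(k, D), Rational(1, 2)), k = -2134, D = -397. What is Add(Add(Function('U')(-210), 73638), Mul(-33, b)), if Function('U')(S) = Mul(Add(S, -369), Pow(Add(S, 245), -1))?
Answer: Add(Rational(2576751, 35), Mul(-33, I, Pow(2531, Rational(1, 2)))) ≈ Add(73622., Mul(-1660.2, I))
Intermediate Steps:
b = Mul(I, Pow(2531, Rational(1, 2))) (b = Pow(Add(-2134, -397), Rational(1, 2)) = Pow(-2531, Rational(1, 2)) = Mul(I, Pow(2531, Rational(1, 2))) ≈ Mul(50.309, I))
Function('U')(S) = Mul(Pow(Add(245, S), -1), Add(-369, S)) (Function('U')(S) = Mul(Add(-369, S), Pow(Add(245, S), -1)) = Mul(Pow(Add(245, S), -1), Add(-369, S)))
Add(Add(Function('U')(-210), 73638), Mul(-33, b)) = Add(Add(Mul(Pow(Add(245, -210), -1), Add(-369, -210)), 73638), Mul(-33, Mul(I, Pow(2531, Rational(1, 2))))) = Add(Add(Mul(Pow(35, -1), -579), 73638), Mul(-33, I, Pow(2531, Rational(1, 2)))) = Add(Add(Mul(Rational(1, 35), -579), 73638), Mul(-33, I, Pow(2531, Rational(1, 2)))) = Add(Add(Rational(-579, 35), 73638), Mul(-33, I, Pow(2531, Rational(1, 2)))) = Add(Rational(2576751, 35), Mul(-33, I, Pow(2531, Rational(1, 2))))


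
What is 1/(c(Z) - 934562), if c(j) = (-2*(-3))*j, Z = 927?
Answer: -1/929000 ≈ -1.0764e-6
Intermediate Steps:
c(j) = 6*j
1/(c(Z) - 934562) = 1/(6*927 - 934562) = 1/(5562 - 934562) = 1/(-929000) = -1/929000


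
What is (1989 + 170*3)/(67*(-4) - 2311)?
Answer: -2499/2579 ≈ -0.96898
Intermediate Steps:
(1989 + 170*3)/(67*(-4) - 2311) = (1989 + 510)/(-268 - 2311) = 2499/(-2579) = 2499*(-1/2579) = -2499/2579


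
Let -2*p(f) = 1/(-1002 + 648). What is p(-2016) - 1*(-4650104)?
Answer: 3292273633/708 ≈ 4.6501e+6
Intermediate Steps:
p(f) = 1/708 (p(f) = -1/(2*(-1002 + 648)) = -½/(-354) = -½*(-1/354) = 1/708)
p(-2016) - 1*(-4650104) = 1/708 - 1*(-4650104) = 1/708 + 4650104 = 3292273633/708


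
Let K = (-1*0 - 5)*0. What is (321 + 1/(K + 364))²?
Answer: 13652754025/132496 ≈ 1.0304e+5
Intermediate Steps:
K = 0 (K = (0 - 5)*0 = -5*0 = 0)
(321 + 1/(K + 364))² = (321 + 1/(0 + 364))² = (321 + 1/364)² = (116845/364)² = 13652754025/132496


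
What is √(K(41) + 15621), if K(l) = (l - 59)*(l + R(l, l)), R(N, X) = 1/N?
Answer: √25017585/41 ≈ 121.99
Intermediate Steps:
K(l) = (-59 + l)*(l + 1/l) (K(l) = (l - 59)*(l + 1/l) = (-59 + l)*(l + 1/l))
√(K(41) + 15621) = √((1 + 41² - 59*41 - 59/41) + 15621) = √((1 + 1681 - 2419 - 59*1/41) + 15621) = √((1 + 1681 - 2419 - 59/41) + 15621) = √(-30276/41 + 15621) = √(610185/41) = √25017585/41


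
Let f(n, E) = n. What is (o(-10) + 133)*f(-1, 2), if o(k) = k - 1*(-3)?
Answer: -126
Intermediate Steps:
o(k) = 3 + k (o(k) = k + 3 = 3 + k)
(o(-10) + 133)*f(-1, 2) = ((3 - 10) + 133)*(-1) = (-7 + 133)*(-1) = 126*(-1) = -126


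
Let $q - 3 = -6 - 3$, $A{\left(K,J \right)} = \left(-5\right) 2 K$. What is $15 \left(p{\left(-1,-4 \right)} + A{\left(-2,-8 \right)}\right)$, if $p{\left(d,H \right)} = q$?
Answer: $210$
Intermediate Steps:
$A{\left(K,J \right)} = - 10 K$
$q = -6$ ($q = 3 - 9 = -6$)
$p{\left(d,H \right)} = -6$
$15 \left(p{\left(-1,-4 \right)} + A{\left(-2,-8 \right)}\right) = 15 \left(-6 - -20\right) = 15 \left(-6 + 20\right) = 15 \cdot 14 = 210$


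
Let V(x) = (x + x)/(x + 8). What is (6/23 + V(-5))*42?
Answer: -2968/23 ≈ -129.04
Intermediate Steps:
V(x) = 2*x/(8 + x) (V(x) = (2*x)/(8 + x) = 2*x/(8 + x))
(6/23 + V(-5))*42 = (6/23 + 2*(-5)/(8 - 5))*42 = (6*(1/23) + 2*(-5)/3)*42 = (6/23 + 2*(-5)*(⅓))*42 = (6/23 - 10/3)*42 = -212/69*42 = -2968/23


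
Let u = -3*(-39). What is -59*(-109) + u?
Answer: 6548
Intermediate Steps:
u = 117
-59*(-109) + u = -59*(-109) + 117 = 6431 + 117 = 6548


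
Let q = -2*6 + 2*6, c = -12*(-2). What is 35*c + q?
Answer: 840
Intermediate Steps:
c = 24
q = 0 (q = -12 + 12 = 0)
35*c + q = 35*24 + 0 = 840 + 0 = 840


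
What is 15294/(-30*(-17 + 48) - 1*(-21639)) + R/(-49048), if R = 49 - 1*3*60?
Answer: 250950997/338578344 ≈ 0.74119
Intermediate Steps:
R = -131 (R = 49 - 3*60 = 49 - 180 = -131)
15294/(-30*(-17 + 48) - 1*(-21639)) + R/(-49048) = 15294/(-30*(-17 + 48) - 1*(-21639)) - 131/(-49048) = 15294/(-30*31 + 21639) - 131*(-1/49048) = 15294/(-930 + 21639) + 131/49048 = 15294/20709 + 131/49048 = 15294*(1/20709) + 131/49048 = 5098/6903 + 131/49048 = 250950997/338578344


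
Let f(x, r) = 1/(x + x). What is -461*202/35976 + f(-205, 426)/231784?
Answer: -1106189723957/427356385680 ≈ -2.5884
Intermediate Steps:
f(x, r) = 1/(2*x)
-461*202/35976 + f(-205, 426)/231784 = -461*202/35976 + ((½)/(-205))/231784 = -93122*1/35976 + ((½)*(-1/205))*(1/231784) = -46561/17988 - 1/410*1/231784 = -46561/17988 - 1/95031440 = -1106189723957/427356385680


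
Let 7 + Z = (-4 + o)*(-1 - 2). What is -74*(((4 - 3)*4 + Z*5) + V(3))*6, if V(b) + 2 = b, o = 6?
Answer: 26640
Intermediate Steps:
Z = -13 (Z = -7 + (-4 + 6)*(-1 - 2) = -7 + 2*(-3) = -7 - 6 = -13)
V(b) = -2 + b
-74*(((4 - 3)*4 + Z*5) + V(3))*6 = -74*(((4 - 3)*4 - 13*5) + (-2 + 3))*6 = -74*((1*4 - 65) + 1)*6 = -74*((4 - 65) + 1)*6 = -74*(-61 + 1)*6 = -(-4440)*6 = -74*(-360) = 26640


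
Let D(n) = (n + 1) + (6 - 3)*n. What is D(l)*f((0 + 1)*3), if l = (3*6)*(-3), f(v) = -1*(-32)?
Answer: -6880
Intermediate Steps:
f(v) = 32
l = -54 (l = 18*(-3) = -54)
D(n) = 1 + 4*n (D(n) = (1 + n) + 3*n = 1 + 4*n)
D(l)*f((0 + 1)*3) = (1 + 4*(-54))*32 = (1 - 216)*32 = -215*32 = -6880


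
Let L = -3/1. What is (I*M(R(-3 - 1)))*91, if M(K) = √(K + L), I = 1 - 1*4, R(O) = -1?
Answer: -546*I ≈ -546.0*I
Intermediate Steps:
L = -3 (L = -3*1 = -3)
I = -3 (I = 1 - 4 = -3)
M(K) = √(-3 + K) (M(K) = √(K - 3) = √(-3 + K))
(I*M(R(-3 - 1)))*91 = -3*√(-3 - 1)*91 = -6*I*91 = -546*I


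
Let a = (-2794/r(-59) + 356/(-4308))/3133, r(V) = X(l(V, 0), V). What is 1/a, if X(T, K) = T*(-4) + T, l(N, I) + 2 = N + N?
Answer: -202454460/506863 ≈ -399.43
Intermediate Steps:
l(N, I) = -2 + 2*N (l(N, I) = -2 + (N + N) = -2 + 2*N)
X(T, K) = -3*T (X(T, K) = -4*T + T = -3*T)
r(V) = 6 - 6*V (r(V) = -3*(-2 + 2*V) = 6 - 6*V)
a = -506863/202454460 (a = (-2794/(6 - 6*(-59)) + 356/(-4308))/3133 = (-2794/(6 + 354) + 356*(-1/4308))*(1/3133) = (-2794/360 - 89/1077)*(1/3133) = (-2794*1/360 - 89/1077)*(1/3133) = (-1397/180 - 89/1077)*(1/3133) = -506863/64620*1/3133 = -506863/202454460 ≈ -0.0025036)
1/a = 1/(-506863/202454460) = -202454460/506863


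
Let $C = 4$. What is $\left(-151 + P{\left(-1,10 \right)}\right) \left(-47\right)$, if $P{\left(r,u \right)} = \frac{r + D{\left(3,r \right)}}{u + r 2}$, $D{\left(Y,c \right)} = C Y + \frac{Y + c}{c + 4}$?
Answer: $\frac{168683}{24} \approx 7028.5$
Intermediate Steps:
$D{\left(Y,c \right)} = 4 Y + \frac{Y + c}{4 + c}$ ($D{\left(Y,c \right)} = 4 Y + \frac{Y + c}{c + 4} = 4 Y + \frac{Y + c}{4 + c}$)
$P{\left(r,u \right)} = \frac{r + \frac{51 + 13 r}{4 + r}}{u + 2 r}$ ($P{\left(r,u \right)} = \frac{r + \frac{r + 17 \cdot 3 + 4 \cdot 3 r}{4 + r}}{u + r 2} = \frac{r + \frac{r + 51 + 12 r}{4 + r}}{u + 2 r} = \frac{r + \frac{51 + 13 r}{4 + r}}{u + 2 r}$)
$\left(-151 + P{\left(-1,10 \right)}\right) \left(-47\right) = \left(-151 + \frac{51 + 13 \left(-1\right) - \left(4 - 1\right)}{\left(4 - 1\right) \left(10 + 2 \left(-1\right)\right)}\right) \left(-47\right) = \left(-151 + \frac{51 - 13 - 3}{3 \left(10 - 2\right)}\right) \left(-47\right) = \left(-151 + \frac{51 - 13 - 3}{3 \cdot 8}\right) \left(-47\right) = \left(-151 + \frac{1}{3} \cdot \frac{1}{8} \cdot 35\right) \left(-47\right) = \left(-151 + \frac{35}{24}\right) \left(-47\right) = \left(- \frac{3589}{24}\right) \left(-47\right) = \frac{168683}{24}$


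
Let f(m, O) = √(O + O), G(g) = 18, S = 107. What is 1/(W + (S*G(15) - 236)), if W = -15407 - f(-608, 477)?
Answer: -13717/188155135 + 3*√106/188155135 ≈ -7.2739e-5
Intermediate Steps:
f(m, O) = √2*√O (f(m, O) = √(2*O) = √2*√O)
W = -15407 - 3*√106 (W = -15407 - √2*√477 = -15407 - √2*3*√53 = -15407 - 3*√106 ≈ -15438.)
1/(W + (S*G(15) - 236)) = 1/((-15407 - 3*√106) + (107*18 - 236)) = 1/((-15407 - 3*√106) + (1926 - 236)) = 1/((-15407 - 3*√106) + 1690) = 1/(-13717 - 3*√106)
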